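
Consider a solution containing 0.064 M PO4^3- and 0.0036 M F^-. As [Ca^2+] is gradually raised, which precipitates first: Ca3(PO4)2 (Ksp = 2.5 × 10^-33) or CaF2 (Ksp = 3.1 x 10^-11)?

Each salt begins to precipitate when Q = Ksp, i.e. when [Ca^2+] reaches its threshold.
For Ca3(PO4)2: 2.5 × 10^-33 = (0.064)^2 × [Ca^2+]^3  ⇒  [Ca^2+] = 8.5 × 10^-11 M.
For CaF2: 3.1 x 10^-11 = (0.0036)^2 × [Ca^2+]  ⇒  [Ca^2+] = 2.4 × 10^-6 M.
The salt with the lower threshold [Ca^2+] precipitates first: Ca3(PO4)2.

Ca3(PO4)2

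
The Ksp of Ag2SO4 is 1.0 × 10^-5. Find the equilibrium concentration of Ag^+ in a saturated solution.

0.027 M

Ag2SO4(s) <=> 2 Ag^+(aq) + SO4^2-(aq)
Ksp = [Ag^+]^2[SO4^2-]
With molar solubility s: [Ag^+] = 2s, [SO4^2-] = s.
Substituting: Ksp = (2s)^2s = 4s^3
s = (1.0 × 10^-5 / 4)^(1/3) = 1.36 × 10^-2 M
[Ag^+] = 2s = 2.7 × 10^-2 M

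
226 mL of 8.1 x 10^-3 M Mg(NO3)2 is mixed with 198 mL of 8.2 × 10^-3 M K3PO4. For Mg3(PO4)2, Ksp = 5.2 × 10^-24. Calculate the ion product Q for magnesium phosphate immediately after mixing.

Q = 1.2e-12

Total volume = 226 + 198 = 424 mL.
[Mg^2+] = 8.1 × 10^-3 × (226/424) = 4.32 × 10^-3 M
[PO4^3-] = 8.2 × 10^-3 × (198/424) = 3.83 × 10^-3 M
Mg3(PO4)2(s) ⇌ 3 Mg^2+ + 2 PO4^3-, so Q = [Mg^2+]^3[PO4^3-]^2
Q = (4.32 x 10^-3)^3(3.83 x 10^-3)^2 = 1.2 × 10^-12
Q > Ksp, so Mg3(PO4)2 will precipitate.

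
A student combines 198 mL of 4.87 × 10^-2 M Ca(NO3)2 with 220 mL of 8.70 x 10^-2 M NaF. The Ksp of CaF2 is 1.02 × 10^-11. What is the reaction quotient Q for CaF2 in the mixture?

Total volume = 198 + 220 = 418 mL.
[Ca^2+] = 4.87 × 10^-2 × (198/418) = 2.307 × 10^-2 M
[F^-] = 8.70 x 10^-2 × (220/418) = 4.579 x 10^-2 M
CaF2(s) ⇌ Ca^2+(aq) + 2 F^-(aq), so Q = [Ca^2+][F^-]^2
Q = (2.307 x 10^-2)(4.579 × 10^-2)^2 = 4.84 × 10^-5
Q > Ksp, so CaF2 will precipitate.

4.84 × 10^-5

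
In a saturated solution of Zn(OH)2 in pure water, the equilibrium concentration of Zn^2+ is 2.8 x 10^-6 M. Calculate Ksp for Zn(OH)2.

Zn(OH)2(s) ⇌ Zn^2+(aq) + 2 OH^-(aq)
Stoichiometry gives [OH^-] = (2/1)[Zn^2+] = 5.60 x 10^-6 M.
Ksp = [Zn^2+][OH^-]^2
Ksp = 2.8 x 10^-6 × (5.60 × 10^-6)^2 = 8.8 x 10^-17

Ksp = 8.8e-17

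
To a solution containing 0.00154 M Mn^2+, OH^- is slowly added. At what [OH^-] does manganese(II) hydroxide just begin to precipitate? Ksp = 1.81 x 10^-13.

Mn(OH)2(s) <=> Mn^2+(aq) + 2 OH^-(aq)
Ksp = [Mn^2+][OH^-]^2
Precipitation begins when Q = Ksp. With [Mn^2+] = 0.00154 M:
1.81 x 10^-13 = (0.00154) × [OH^-]^2
[OH^-] = (1.81 x 10^-13 / 1.54 × 10^-3)^(1/2) = 1.08 × 10^-5 M

1.08 x 10^-5 M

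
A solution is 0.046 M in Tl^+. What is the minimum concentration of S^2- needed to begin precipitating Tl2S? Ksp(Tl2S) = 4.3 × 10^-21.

[S^2-] = 2.0 × 10^-18 M

Tl2S(s) ⇌ 2 Tl^+(aq) + S^2-(aq)
Ksp = [Tl^+]^2[S^2-]
Precipitation begins when Q = Ksp. With [Tl^+] = 0.046 M:
4.3 × 10^-21 = (0.046)^2 × [S^2-]
[S^2-] = (4.3 × 10^-21 / 2.12 × 10^-3) = 2.0 × 10^-18 M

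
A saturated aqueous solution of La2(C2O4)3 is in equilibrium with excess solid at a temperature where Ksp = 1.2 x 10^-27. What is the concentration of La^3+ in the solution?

3.2 × 10^-6 M

La2(C2O4)3(s) <=> 2 La^3+(aq) + 3 C2O4^2-(aq)
Ksp = [La^3+]^2[C2O4^2-]^3
Let s = molar solubility. Then [La^3+] = 2s and [C2O4^2-] = 3s.
Ksp = (2s)^2(3s)^3 = 108s^5
s^5 = 1.2 x 10^-27 / 108, so s = 1.62 × 10^-6 M
[La^3+] = 2s = 3.2 × 10^-6 M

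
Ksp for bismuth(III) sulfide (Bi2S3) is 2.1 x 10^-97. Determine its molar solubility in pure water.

s = 1.8 x 10^-20 M

Bi2S3(s) ⇌ 2 Bi^3+ + 3 S^2-
Ksp = [Bi^3+]^2[S^2-]^3
For each mole of Bi2S3 that dissolves: [Bi^3+] = 2s, [S^2-] = 3s.
Substituting: Ksp = (2s)^2(3s)^3 = 108s^5
Solving, s = (2.1 x 10^-97/108)^(1/5) = 1.8 × 10^-20 M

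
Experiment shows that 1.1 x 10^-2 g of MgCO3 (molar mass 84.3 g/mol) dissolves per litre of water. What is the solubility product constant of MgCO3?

Molar solubility s = (1.1 × 10^-2 g/L) / (84.3 g/mol) = 1.30 x 10^-4 M.
MgCO3(s) <=> Mg^2+ + CO3^2-
Let s = molar solubility. Then [Mg^2+] = s and [CO3^2-] = s.
Ksp = [Mg^2+][CO3^2-]
Ksp = s × s = s^2
With s = 1.30 × 10^-4: Ksp = 1.7 × 10^-8

1.7e-8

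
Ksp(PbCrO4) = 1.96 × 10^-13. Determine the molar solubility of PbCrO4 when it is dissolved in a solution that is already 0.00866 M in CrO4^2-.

s = 2.26 x 10^-11 M

PbCrO4(s) ⇌ Pb^2+ + CrO4^2-
Ksp = [Pb^2+][CrO4^2-]
Let s = moles of PbCrO4 that dissolve per litre. [Pb^2+] = s, [CrO4^2-] = 0.00866 + s ≈ 0.00866 (since the CrO4^2- already present dominates).
Ksp ≈ s × 0.00866
s = 2.26 × 10^-11 M
Check: s = 2.3 × 10^-11 ≪ 0.00866, so the approximation is valid.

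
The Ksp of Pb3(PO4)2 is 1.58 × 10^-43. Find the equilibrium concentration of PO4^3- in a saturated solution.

2.16 × 10^-9 M

Pb3(PO4)2(s) ⇌ 3 Pb^2+(aq) + 2 PO4^3-(aq)
Ksp = [Pb^2+]^3[PO4^3-]^2
For each mole of Pb3(PO4)2 that dissolves: [Pb^2+] = 3s, [PO4^3-] = 2s.
So Ksp = (3s)^3 × (2s)^2 = 108s^5
Solving, s = (1.58 × 10^-43/108)^(1/5) = 1.079 × 10^-9 M
[PO4^3-] = 2s = 2.16 x 10^-9 M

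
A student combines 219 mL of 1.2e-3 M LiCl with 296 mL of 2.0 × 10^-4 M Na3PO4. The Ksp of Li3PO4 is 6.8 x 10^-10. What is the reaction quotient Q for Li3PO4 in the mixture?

1.5e-14

Total volume = 219 + 296 = 515 mL.
[Li^+] = 1.2 × 10^-3 × (219/515) = 5.10 x 10^-4 M
[PO4^3-] = 2.0 × 10^-4 × (296/515) = 1.15 × 10^-4 M
Li3PO4(s) ⇌ 3 Li^+ + PO4^3-, so Q = [Li^+]^3[PO4^3-]
Q = (5.10 × 10^-4)^3(1.15 × 10^-4) = 1.5 × 10^-14
Q < Ksp, so no precipitate of Li3PO4 forms.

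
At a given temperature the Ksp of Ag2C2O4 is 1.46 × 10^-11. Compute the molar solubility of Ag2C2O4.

Ag2C2O4(s) ⇌ 2 Ag^+ + C2O4^2-
Ksp = [Ag^+]^2[C2O4^2-]
For each mole of Ag2C2O4 that dissolves: [Ag^+] = 2s, [C2O4^2-] = s.
So Ksp = (2s)^2 × s = 4s^3
s = (1.46 × 10^-11 / 4)^(1/3) = 1.54 × 10^-4 M

s ≈ 1.54 × 10^-4 M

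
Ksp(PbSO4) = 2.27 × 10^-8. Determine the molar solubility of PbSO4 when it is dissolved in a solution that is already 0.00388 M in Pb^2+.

PbSO4(s) ⇌ Pb^2+(aq) + SO4^2-(aq)
Ksp = [Pb^2+][SO4^2-]
If s mol/L dissolves here, [Pb^2+] = 0.00388 + s ≈ 0.00388, [SO4^2-] = s (since the Pb^2+ already present dominates).
Ksp ≈ 0.00388 × s
s = 5.85 × 10^-6 M
Check: s = 5.9 × 10^-6 ≪ 0.00388, so the approximation is valid.

5.85e-6 M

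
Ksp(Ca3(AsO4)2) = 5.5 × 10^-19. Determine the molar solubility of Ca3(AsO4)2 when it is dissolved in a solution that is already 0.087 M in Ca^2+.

1.4 × 10^-8 M

Ca3(AsO4)2(s) <=> 3 Ca^2+ + 2 AsO4^3-
Ksp = [Ca^2+]^3[AsO4^3-]^2
Let s be the molar solubility in this solution. [Ca^2+] = 0.087 + 3s ≈ 0.087, [AsO4^3-] = 2s (since the Ca^2+ already present dominates).
Ksp ≈ (0.087)^3 × (2s)^2
s = 1.4 x 10^-8 M
Check: 3s = 4.3 × 10^-8 ≪ 0.087, so the approximation is valid.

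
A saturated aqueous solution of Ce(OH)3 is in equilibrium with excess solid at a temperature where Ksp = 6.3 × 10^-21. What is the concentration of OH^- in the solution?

[OH^-] ≈ 1.2 × 10^-5 M

Ce(OH)3(s) ⇌ Ce^3+ + 3 OH^-
Ksp = [Ce^3+][OH^-]^3
If s mol/L of Ce(OH)3 dissolves, [Ce^3+] = s and [OH^-] = 3s.
So Ksp = s × (3s)^3 = 27s^4
s^4 = 6.3 × 10^-21 / 27, so s = 3.91 × 10^-6 M
[OH^-] = 3s = 1.2 x 10^-5 M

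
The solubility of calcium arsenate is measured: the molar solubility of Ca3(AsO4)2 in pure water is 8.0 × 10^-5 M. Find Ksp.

Ca3(AsO4)2(s) ⇌ 3 Ca^2+ + 2 AsO4^3-
For each mole of Ca3(AsO4)2 that dissolves: [Ca^2+] = 3s, [AsO4^3-] = 2s.
Ksp = [Ca^2+]^3[AsO4^3-]^2
Ksp = (3s)^3(2s)^2 = 108s^5
With s = 8.0 x 10^-5: Ksp = 3.5 x 10^-19

3.5e-19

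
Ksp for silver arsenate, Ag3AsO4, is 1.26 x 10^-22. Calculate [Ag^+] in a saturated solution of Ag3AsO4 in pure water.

4.41e-6 M

Ag3AsO4(s) ⇌ 3 Ag^+(aq) + AsO4^3-(aq)
Ksp = [Ag^+]^3[AsO4^3-]
Let s = molar solubility. Then [Ag^+] = 3s and [AsO4^3-] = s.
So Ksp = (3s)^3 × s = 27s^4
Solving, s = (1.26 x 10^-22/27)^(1/4) = 1.470 × 10^-6 M
[Ag^+] = 3s = 4.41 x 10^-6 M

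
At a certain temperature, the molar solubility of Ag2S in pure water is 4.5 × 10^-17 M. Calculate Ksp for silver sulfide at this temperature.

Ag2S(s) <=> 2 Ag^+ + S^2-
If s mol/L of Ag2S dissolves, [Ag^+] = 2s and [S^2-] = s.
Ksp = [Ag^+]^2[S^2-]
So Ksp = (2s)^2 × s = 4s^3
With s = 4.5 x 10^-17: Ksp = 3.6 × 10^-49

Ksp ≈ 3.6 × 10^-49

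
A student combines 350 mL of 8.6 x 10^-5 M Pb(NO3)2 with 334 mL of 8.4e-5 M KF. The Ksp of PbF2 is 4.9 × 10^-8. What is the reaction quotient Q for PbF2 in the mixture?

Total volume = 350 + 334 = 684 mL.
[Pb^2+] = 8.6 × 10^-5 × (350/684) = 4.40 × 10^-5 M
[F^-] = 8.4 x 10^-5 × (334/684) = 4.10 × 10^-5 M
PbF2(s) ⇌ Pb^2+ + 2 F^-, so Q = [Pb^2+][F^-]^2
Q = (4.40 x 10^-5)(4.10 × 10^-5)^2 = 7.4 × 10^-14
Q < Ksp, so no precipitate of PbF2 forms.

Q = 7.4e-14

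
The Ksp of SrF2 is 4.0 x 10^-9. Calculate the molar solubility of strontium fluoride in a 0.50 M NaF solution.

SrF2(s) <=> Sr^2+(aq) + 2 F^-(aq)
Ksp = [Sr^2+][F^-]^2
Let s = moles of SrF2 that dissolve per litre. [Sr^2+] = s, [F^-] = 0.50 + 2s ≈ 0.50 (common-ion effect: F^- is already 0.50 M).
Ksp ≈ s × (0.50)^2
s = 1.6 × 10^-8 M
Check: 2s = 3.2 × 10^-8 ≪ 0.50, so the approximation is valid.

s ≈ 1.6e-8 M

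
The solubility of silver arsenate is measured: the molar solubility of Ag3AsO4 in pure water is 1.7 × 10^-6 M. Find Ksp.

Ksp ≈ 2.3 x 10^-22

Ag3AsO4(s) ⇌ 3 Ag^+(aq) + AsO4^3-(aq)
With molar solubility s: [Ag^+] = 3s, [AsO4^3-] = s.
Ksp = [Ag^+]^3[AsO4^3-]
So Ksp = (3s)^3 × s = 27s^4
With s = 1.7 × 10^-6: Ksp = 2.3 × 10^-22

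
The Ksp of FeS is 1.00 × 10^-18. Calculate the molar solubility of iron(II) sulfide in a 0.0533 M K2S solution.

FeS(s) ⇌ Fe^2+(aq) + S^2-(aq)
Ksp = [Fe^2+][S^2-]
If s mol/L dissolves here, [Fe^2+] = s, [S^2-] = 0.0533 + s ≈ 0.0533 (Ksp is small, so little additional dissolves).
Ksp ≈ s × 0.0533
s = 1.88 × 10^-17 M
Check: s = 1.9 x 10^-17 ≪ 0.0533, so the approximation is valid.

s ≈ 1.88 × 10^-17 M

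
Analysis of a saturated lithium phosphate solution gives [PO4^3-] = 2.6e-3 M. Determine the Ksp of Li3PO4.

Ksp = 1.2e-9

Li3PO4(s) <=> 3 Li^+(aq) + PO4^3-(aq)
Stoichiometry gives [Li^+] = (3/1)[PO4^3-] = 7.80 x 10^-3 M.
Ksp = [Li^+]^3[PO4^3-]
Ksp = (7.80 x 10^-3)^3 × 2.6 × 10^-3 = 1.2 x 10^-9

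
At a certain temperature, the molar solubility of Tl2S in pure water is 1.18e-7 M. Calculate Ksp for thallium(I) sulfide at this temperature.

Tl2S(s) ⇌ 2 Tl^+ + S^2-
With molar solubility s: [Tl^+] = 2s, [S^2-] = s.
Ksp = [Tl^+]^2[S^2-]
Substituting: Ksp = (2s)^2s = 4s^3
Ksp = 4 × (1.18 × 10^-7)^3 = 6.57 × 10^-21

Ksp ≈ 6.57e-21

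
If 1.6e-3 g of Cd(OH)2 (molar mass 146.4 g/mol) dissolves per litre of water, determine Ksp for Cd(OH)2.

Ksp ≈ 5.2 × 10^-15

Molar solubility s = (1.6 × 10^-3 g/L) / (146.4 g/mol) = 1.09 × 10^-5 M.
Cd(OH)2(s) <=> Cd^2+(aq) + 2 OH^-(aq)
With molar solubility s: [Cd^2+] = s, [OH^-] = 2s.
Ksp = [Cd^2+][OH^-]^2
Ksp = s(2s)^2 = 4s^3
Ksp = 4 × (1.09 × 10^-5)^3 = 5.2 × 10^-15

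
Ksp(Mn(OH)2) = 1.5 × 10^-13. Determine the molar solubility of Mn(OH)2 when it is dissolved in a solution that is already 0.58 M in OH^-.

Mn(OH)2(s) <=> Mn^2+(aq) + 2 OH^-(aq)
Ksp = [Mn^2+][OH^-]^2
If s mol/L dissolves here, [Mn^2+] = s, [OH^-] = 0.58 + 2s ≈ 0.58 (Ksp is small, so little additional dissolves).
Ksp ≈ s × (0.58)^2
s = 4.5 x 10^-13 M
Check: 2s = 8.9 × 10^-13 ≪ 0.58, so the approximation is valid.

4.5e-13 M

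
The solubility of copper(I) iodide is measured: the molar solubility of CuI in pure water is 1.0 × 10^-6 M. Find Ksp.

1.0 x 10^-12

CuI(s) ⇌ Cu^+(aq) + I^-(aq)
If s mol/L of CuI dissolves, [Cu^+] = s and [I^-] = s.
Ksp = [Cu^+][I^-]
Ksp = (s)(s) = s^2
Ksp = (1.0 × 10^-6)^2 = 1.0 × 10^-12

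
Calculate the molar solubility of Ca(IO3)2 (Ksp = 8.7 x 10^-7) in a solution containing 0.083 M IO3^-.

s ≈ 1.3e-4 M

Ca(IO3)2(s) ⇌ Ca^2+ + 2 IO3^-
Ksp = [Ca^2+][IO3^-]^2
If s mol/L dissolves here, [Ca^2+] = s, [IO3^-] = 0.083 + 2s ≈ 0.083 (Ksp is small, so little additional dissolves).
Ksp ≈ s × (0.083)^2
s = 1.3 × 10^-4 M
Check: 2s = 2.5 x 10^-4 ≪ 0.083, so the approximation is valid.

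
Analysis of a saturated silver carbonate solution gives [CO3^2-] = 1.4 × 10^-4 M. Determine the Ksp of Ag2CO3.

Ksp ≈ 1.1 x 10^-11

Ag2CO3(s) <=> 2 Ag^+ + CO3^2-
Stoichiometry gives [Ag^+] = (2/1)[CO3^2-] = 2.80 × 10^-4 M.
Ksp = [Ag^+]^2[CO3^2-]
Ksp = (2.80 × 10^-4)^2 × 1.4 x 10^-4 = 1.1 x 10^-11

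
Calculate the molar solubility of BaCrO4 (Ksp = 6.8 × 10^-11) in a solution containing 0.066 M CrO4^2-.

1.0e-9 M

BaCrO4(s) ⇌ Ba^2+ + CrO4^2-
Ksp = [Ba^2+][CrO4^2-]
If s mol/L dissolves here, [Ba^2+] = s, [CrO4^2-] = 0.066 + s ≈ 0.066 (since the CrO4^2- already present dominates).
Ksp ≈ s × 0.066
s = 1.0 x 10^-9 M
Check: s = 1.0 × 10^-9 ≪ 0.066, so the approximation is valid.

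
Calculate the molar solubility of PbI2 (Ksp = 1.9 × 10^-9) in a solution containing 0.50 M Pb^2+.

s = 3.1e-5 M

PbI2(s) ⇌ Pb^2+(aq) + 2 I^-(aq)
Ksp = [Pb^2+][I^-]^2
If s mol/L dissolves here, [Pb^2+] = 0.50 + s ≈ 0.50, [I^-] = 2s (since the Pb^2+ already present dominates).
Ksp ≈ 0.50 × (2s)^2
s = 3.1 × 10^-5 M
Check: s = 3.1 x 10^-5 ≪ 0.50, so the approximation is valid.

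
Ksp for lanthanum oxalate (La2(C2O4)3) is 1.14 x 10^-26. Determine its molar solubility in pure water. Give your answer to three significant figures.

La2(C2O4)3(s) ⇌ 2 La^3+ + 3 C2O4^2-
Ksp = [La^3+]^2[C2O4^2-]^3
With molar solubility s: [La^3+] = 2s, [C2O4^2-] = 3s.
So Ksp = (2s)^2 × (3s)^3 = 108s^5
s^5 = 1.14 x 10^-26 / 108, so s = 2.54 × 10^-6 M

2.54e-6 M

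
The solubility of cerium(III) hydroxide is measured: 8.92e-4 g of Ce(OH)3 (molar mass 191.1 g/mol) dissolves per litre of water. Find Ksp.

Ksp = 1.28 × 10^-20

Molar solubility s = (8.92 x 10^-4 g/L) / (191.1 g/mol) = 4.668 × 10^-6 M.
Ce(OH)3(s) ⇌ Ce^3+ + 3 OH^-
If s mol/L of Ce(OH)3 dissolves, [Ce^3+] = s and [OH^-] = 3s.
Ksp = [Ce^3+][OH^-]^3
So Ksp = s × (3s)^3 = 27s^4
Ksp = 27 × (4.668 × 10^-6)^4 = 1.28 × 10^-20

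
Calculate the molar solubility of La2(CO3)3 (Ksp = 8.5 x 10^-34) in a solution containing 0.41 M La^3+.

s = 5.7e-12 M

La2(CO3)3(s) <=> 2 La^3+(aq) + 3 CO3^2-(aq)
Ksp = [La^3+]^2[CO3^2-]^3
If s mol/L dissolves here, [La^3+] = 0.41 + 2s ≈ 0.41, [CO3^2-] = 3s (common-ion effect: La^3+ is already 0.41 M).
Ksp ≈ (0.41)^2 × (3s)^3
s = 5.7 × 10^-12 M
Check: 2s = 1.1 × 10^-11 ≪ 0.41, so the approximation is valid.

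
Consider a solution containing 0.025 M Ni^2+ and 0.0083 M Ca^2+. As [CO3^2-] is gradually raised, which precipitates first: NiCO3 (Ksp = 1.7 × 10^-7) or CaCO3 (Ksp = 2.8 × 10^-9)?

Each salt begins to precipitate when Q = Ksp, i.e. when [CO3^2-] reaches its threshold.
For NiCO3: 1.7 × 10^-7 = 0.025 × [CO3^2-]  ⇒  [CO3^2-] = 6.8 x 10^-6 M.
For CaCO3: 2.8 × 10^-9 = 0.0083 × [CO3^2-]  ⇒  [CO3^2-] = 3.4 × 10^-7 M.
The salt with the lower threshold [CO3^2-] precipitates first: CaCO3.

CaCO3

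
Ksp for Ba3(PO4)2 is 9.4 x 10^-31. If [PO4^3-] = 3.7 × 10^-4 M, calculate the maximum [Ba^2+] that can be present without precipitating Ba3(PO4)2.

[Ba^2+] = 1.9 x 10^-8 M

Ba3(PO4)2(s) <=> 3 Ba^2+(aq) + 2 PO4^3-(aq)
Ksp = [Ba^2+]^3[PO4^3-]^2
Precipitation begins when Q = Ksp. With [PO4^3-] = 3.7 × 10^-4 M:
9.4 x 10^-31 = (3.7 × 10^-4)^2 × [Ba^2+]^3
[Ba^2+] = (9.4 x 10^-31 / 1.37 × 10^-7)^(1/3) = 1.9 × 10^-8 M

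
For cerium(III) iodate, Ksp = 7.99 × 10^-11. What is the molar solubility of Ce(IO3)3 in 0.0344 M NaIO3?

s = 1.96e-6 M

Ce(IO3)3(s) <=> Ce^3+ + 3 IO3^-
Ksp = [Ce^3+][IO3^-]^3
Let s be the molar solubility in this solution. [Ce^3+] = s, [IO3^-] = 0.0344 + 3s ≈ 0.0344 (since IO3^- from NaIO3 dominates).
Ksp ≈ s × (0.0344)^3
s = 1.96 × 10^-6 M
Check: 3s = 5.9 x 10^-6 ≪ 0.0344, so the approximation is valid.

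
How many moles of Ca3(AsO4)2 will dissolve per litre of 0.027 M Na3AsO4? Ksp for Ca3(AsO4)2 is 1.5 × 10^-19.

2.0 x 10^-6 M

Ca3(AsO4)2(s) ⇌ 3 Ca^2+(aq) + 2 AsO4^3-(aq)
Ksp = [Ca^2+]^3[AsO4^3-]^2
If s mol/L dissolves here, [Ca^2+] = 3s, [AsO4^3-] = 0.027 + 2s ≈ 0.027 (since AsO4^3- from Na3AsO4 dominates).
Ksp ≈ (3s)^3 × (0.027)^2
s = 2.0 × 10^-6 M
Check: 2s = 3.9 × 10^-6 ≪ 0.027, so the approximation is valid.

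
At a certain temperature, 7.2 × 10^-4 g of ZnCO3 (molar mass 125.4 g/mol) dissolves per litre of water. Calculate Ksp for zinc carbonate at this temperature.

Molar solubility s = (7.2 × 10^-4 g/L) / (125.4 g/mol) = 5.74 x 10^-6 M.
ZnCO3(s) ⇌ Zn^2+ + CO3^2-
With molar solubility s: [Zn^2+] = s, [CO3^2-] = s.
Ksp = [Zn^2+][CO3^2-]
Ksp = s^2
Ksp = (5.74 × 10^-6)^2 = 3.3 × 10^-11

Ksp ≈ 3.3 × 10^-11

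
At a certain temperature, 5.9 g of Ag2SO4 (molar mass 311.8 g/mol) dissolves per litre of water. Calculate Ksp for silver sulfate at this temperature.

2.7 x 10^-5

Molar solubility s = (5.9 g/L) / (311.8 g/mol) = 1.89 x 10^-2 M.
Ag2SO4(s) <=> 2 Ag^+(aq) + SO4^2-(aq)
Let s = molar solubility. Then [Ag^+] = 2s and [SO4^2-] = s.
Ksp = [Ag^+]^2[SO4^2-]
Ksp = (2s)^2s = 4s^3
Ksp = 4 × (1.89 x 10^-2)^3 = 2.7 x 10^-5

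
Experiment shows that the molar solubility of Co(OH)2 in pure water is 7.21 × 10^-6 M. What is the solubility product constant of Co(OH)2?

Co(OH)2(s) <=> Co^2+(aq) + 2 OH^-(aq)
Let s = molar solubility. Then [Co^2+] = s and [OH^-] = 2s.
Ksp = [Co^2+][OH^-]^2
Substituting: Ksp = s(2s)^2 = 4s^3
With s = 7.21 × 10^-6: Ksp = 1.50 × 10^-15

Ksp ≈ 1.50e-15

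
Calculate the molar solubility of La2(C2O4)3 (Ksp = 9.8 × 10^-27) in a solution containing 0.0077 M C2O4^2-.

La2(C2O4)3(s) ⇌ 2 La^3+ + 3 C2O4^2-
Ksp = [La^3+]^2[C2O4^2-]^3
Let s be the molar solubility in this solution. [La^3+] = 2s, [C2O4^2-] = 0.0077 + 3s ≈ 0.0077 (since the C2O4^2- already present dominates).
Ksp ≈ (2s)^2 × (0.0077)^3
s = 7.3 x 10^-11 M
Check: 3s = 2.2 × 10^-10 ≪ 0.0077, so the approximation is valid.

s ≈ 7.3e-11 M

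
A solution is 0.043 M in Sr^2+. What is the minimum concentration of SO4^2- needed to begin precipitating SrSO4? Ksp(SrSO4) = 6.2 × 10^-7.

1.4 × 10^-5 M

SrSO4(s) <=> Sr^2+(aq) + SO4^2-(aq)
Ksp = [Sr^2+][SO4^2-]
Precipitation begins when Q = Ksp. With [Sr^2+] = 0.043 M:
6.2 × 10^-7 = (0.043) × [SO4^2-]
[SO4^2-] = (6.2 × 10^-7 / 4.3 x 10^-2) = 1.4 × 10^-5 M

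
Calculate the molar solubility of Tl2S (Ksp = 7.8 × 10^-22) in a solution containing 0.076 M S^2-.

s = 5.1 × 10^-11 M

Tl2S(s) ⇌ 2 Tl^+ + S^2-
Ksp = [Tl^+]^2[S^2-]
Let s = moles of Tl2S that dissolve per litre. [Tl^+] = 2s, [S^2-] = 0.076 + s ≈ 0.076 (common-ion effect: S^2- is already 0.076 M).
Ksp ≈ (2s)^2 × 0.076
s = 5.1 × 10^-11 M
Check: s = 5.1 × 10^-11 ≪ 0.076, so the approximation is valid.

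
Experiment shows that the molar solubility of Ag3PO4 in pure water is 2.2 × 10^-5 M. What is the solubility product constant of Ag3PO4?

Ag3PO4(s) <=> 3 Ag^+(aq) + PO4^3-(aq)
If s mol/L of Ag3PO4 dissolves, [Ag^+] = 3s and [PO4^3-] = s.
Ksp = [Ag^+]^3[PO4^3-]
So Ksp = (3s)^3 × s = 27s^4
Ksp = 27 × (2.2 × 10^-5)^4 = 6.3 x 10^-18

6.3 x 10^-18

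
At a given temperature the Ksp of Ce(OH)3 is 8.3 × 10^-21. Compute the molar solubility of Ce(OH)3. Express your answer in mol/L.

Ce(OH)3(s) ⇌ Ce^3+(aq) + 3 OH^-(aq)
Ksp = [Ce^3+][OH^-]^3
If s mol/L of Ce(OH)3 dissolves, [Ce^3+] = s and [OH^-] = 3s.
Ksp = s(3s)^3 = 27s^4
s^4 = 8.3 × 10^-21 / 27, so s = 4.2 × 10^-6 M

s ≈ 4.2 × 10^-6 M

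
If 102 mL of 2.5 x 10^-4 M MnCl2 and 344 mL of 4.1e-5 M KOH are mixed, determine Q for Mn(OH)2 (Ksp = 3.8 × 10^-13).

Total volume = 102 + 344 = 446 mL.
[Mn^2+] = 2.5 x 10^-4 × (102/446) = 5.72 × 10^-5 M
[OH^-] = 4.1 × 10^-5 × (344/446) = 3.16 × 10^-5 M
Mn(OH)2(s) <=> Mn^2+(aq) + 2 OH^-(aq), so Q = [Mn^2+][OH^-]^2
Q = (5.72 × 10^-5)(3.16 x 10^-5)^2 = 5.7 × 10^-14
Q < Ksp, so no precipitate of Mn(OH)2 forms.

Q ≈ 5.7 × 10^-14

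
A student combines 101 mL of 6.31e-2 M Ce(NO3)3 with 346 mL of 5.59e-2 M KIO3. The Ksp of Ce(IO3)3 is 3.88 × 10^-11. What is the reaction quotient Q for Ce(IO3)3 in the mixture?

Total volume = 101 + 346 = 447 mL.
[Ce^3+] = 6.31 × 10^-2 × (101/447) = 1.426 × 10^-2 M
[IO3^-] = 5.59 × 10^-2 × (346/447) = 4.327 × 10^-2 M
Ce(IO3)3(s) ⇌ Ce^3+ + 3 IO3^-, so Q = [Ce^3+][IO3^-]^3
Q = (1.426 × 10^-2)(4.327 x 10^-2)^3 = 1.16 × 10^-6
Q > Ksp, so Ce(IO3)3 will precipitate.

1.16 × 10^-6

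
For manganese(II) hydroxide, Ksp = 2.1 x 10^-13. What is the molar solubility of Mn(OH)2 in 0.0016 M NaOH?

Mn(OH)2(s) ⇌ Mn^2+ + 2 OH^-
Ksp = [Mn^2+][OH^-]^2
Let s be the molar solubility in this solution. [Mn^2+] = s, [OH^-] = 0.0016 + 2s ≈ 0.0016 (Ksp is small, so little additional dissolves).
Ksp ≈ s × (0.0016)^2
s = 8.2 x 10^-8 M
Check: 2s = 1.6 x 10^-7 ≪ 0.0016, so the approximation is valid.

8.2 × 10^-8 M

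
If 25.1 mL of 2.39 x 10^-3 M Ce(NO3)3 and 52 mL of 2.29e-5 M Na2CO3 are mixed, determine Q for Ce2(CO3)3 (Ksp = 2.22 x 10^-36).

Total volume = 25.1 + 52 = 77.1 mL.
[Ce^3+] = 2.39 x 10^-3 × (25.1/77.1) = 7.781 × 10^-4 M
[CO3^2-] = 2.29 × 10^-5 × (52/77.1) = 1.544 × 10^-5 M
Ce2(CO3)3(s) ⇌ 2 Ce^3+(aq) + 3 CO3^2-(aq), so Q = [Ce^3+]^2[CO3^2-]^3
Q = (7.781 × 10^-4)^2(1.544 × 10^-5)^3 = 2.23 × 10^-21
Q > Ksp, so Ce2(CO3)3 will precipitate.

Q = 2.23 x 10^-21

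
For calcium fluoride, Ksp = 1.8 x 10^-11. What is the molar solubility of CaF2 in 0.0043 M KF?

s = 9.7 × 10^-7 M

CaF2(s) ⇌ Ca^2+ + 2 F^-
Ksp = [Ca^2+][F^-]^2
Let s = moles of CaF2 that dissolve per litre. [Ca^2+] = s, [F^-] = 0.0043 + 2s ≈ 0.0043 (since F^- from KF dominates).
Ksp ≈ s × (0.0043)^2
s = 9.7 × 10^-7 M
Check: 2s = 1.9 × 10^-6 ≪ 0.0043, so the approximation is valid.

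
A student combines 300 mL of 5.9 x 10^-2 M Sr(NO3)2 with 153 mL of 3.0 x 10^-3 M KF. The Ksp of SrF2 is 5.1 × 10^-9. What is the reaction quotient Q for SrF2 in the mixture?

Total volume = 300 + 153 = 453 mL.
[Sr^2+] = 5.9 × 10^-2 × (300/453) = 3.91 × 10^-2 M
[F^-] = 3.0 × 10^-3 × (153/453) = 1.01 × 10^-3 M
SrF2(s) ⇌ Sr^2+ + 2 F^-, so Q = [Sr^2+][F^-]^2
Q = (3.91 x 10^-2)(1.01 × 10^-3)^2 = 4.0 x 10^-8
Q > Ksp, so SrF2 will precipitate.

4.0e-8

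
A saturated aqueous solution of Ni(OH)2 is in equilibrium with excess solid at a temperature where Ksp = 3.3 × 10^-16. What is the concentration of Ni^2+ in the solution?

Ni(OH)2(s) ⇌ Ni^2+ + 2 OH^-
Ksp = [Ni^2+][OH^-]^2
For each mole of Ni(OH)2 that dissolves: [Ni^2+] = s, [OH^-] = 2s.
So Ksp = s × (2s)^2 = 4s^3
s = (3.3 × 10^-16 / 4)^(1/3) = 4.35 × 10^-6 M
[Ni^2+] = s = 4.4 x 10^-6 M

[Ni^2+] = 4.4 x 10^-6 M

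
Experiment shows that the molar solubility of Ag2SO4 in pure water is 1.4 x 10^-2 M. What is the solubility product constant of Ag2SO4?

1.1 x 10^-5

Ag2SO4(s) ⇌ 2 Ag^+(aq) + SO4^2-(aq)
For each mole of Ag2SO4 that dissolves: [Ag^+] = 2s, [SO4^2-] = s.
Ksp = [Ag^+]^2[SO4^2-]
Substituting: Ksp = (2s)^2s = 4s^3
With s = 1.4 x 10^-2: Ksp = 1.1 × 10^-5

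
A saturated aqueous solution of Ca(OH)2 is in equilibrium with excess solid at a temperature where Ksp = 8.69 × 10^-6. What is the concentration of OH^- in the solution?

[OH^-] ≈ 2.59 x 10^-2 M

Ca(OH)2(s) ⇌ Ca^2+(aq) + 2 OH^-(aq)
Ksp = [Ca^2+][OH^-]^2
For each mole of Ca(OH)2 that dissolves: [Ca^2+] = s, [OH^-] = 2s.
So Ksp = s × (2s)^2 = 4s^3
Solving, s = (8.69 × 10^-6/4)^(1/3) = 1.295 × 10^-2 M
[OH^-] = 2s = 2.59 × 10^-2 M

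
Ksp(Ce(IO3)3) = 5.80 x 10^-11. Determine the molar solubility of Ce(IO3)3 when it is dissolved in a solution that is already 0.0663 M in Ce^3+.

Ce(IO3)3(s) ⇌ Ce^3+ + 3 IO3^-
Ksp = [Ce^3+][IO3^-]^3
Let s be the molar solubility in this solution. [Ce^3+] = 0.0663 + s ≈ 0.0663, [IO3^-] = 3s (since the Ce^3+ already present dominates).
Ksp ≈ 0.0663 × (3s)^3
s = 3.19 x 10^-4 M
Check: s = 3.2 x 10^-4 ≪ 0.0663, so the approximation is valid.

s ≈ 3.19 × 10^-4 M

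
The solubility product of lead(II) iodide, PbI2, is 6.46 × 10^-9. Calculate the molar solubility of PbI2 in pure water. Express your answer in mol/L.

s ≈ 1.17 × 10^-3 M

PbI2(s) ⇌ Pb^2+ + 2 I^-
Ksp = [Pb^2+][I^-]^2
If s mol/L of PbI2 dissolves, [Pb^2+] = s and [I^-] = 2s.
Ksp = s(2s)^2 = 4s^3
Solving, s = (6.46 × 10^-9/4)^(1/3) = 1.17 x 10^-3 M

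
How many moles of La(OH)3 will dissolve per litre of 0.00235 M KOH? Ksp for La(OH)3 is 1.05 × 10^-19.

8.09 x 10^-12 M

La(OH)3(s) <=> La^3+(aq) + 3 OH^-(aq)
Ksp = [La^3+][OH^-]^3
Let s = moles of La(OH)3 that dissolve per litre. [La^3+] = s, [OH^-] = 0.00235 + 3s ≈ 0.00235 (since OH^- from KOH dominates).
Ksp ≈ s × (0.00235)^3
s = 8.09 × 10^-12 M
Check: 3s = 2.4 × 10^-11 ≪ 0.00235, so the approximation is valid.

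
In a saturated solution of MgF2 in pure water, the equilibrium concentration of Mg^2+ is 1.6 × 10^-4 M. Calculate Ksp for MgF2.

MgF2(s) ⇌ Mg^2+ + 2 F^-
Stoichiometry gives [F^-] = (2/1)[Mg^2+] = 3.20 × 10^-4 M.
Ksp = [Mg^2+][F^-]^2
Ksp = 1.6 x 10^-4 × (3.20 × 10^-4)^2 = 1.6 x 10^-11

Ksp ≈ 1.6 × 10^-11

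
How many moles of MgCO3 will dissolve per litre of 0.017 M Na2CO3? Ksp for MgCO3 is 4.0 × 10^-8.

MgCO3(s) <=> Mg^2+ + CO3^2-
Ksp = [Mg^2+][CO3^2-]
Let s = moles of MgCO3 that dissolve per litre. [Mg^2+] = s, [CO3^2-] = 0.017 + s ≈ 0.017 (since CO3^2- from Na2CO3 dominates).
Ksp ≈ s × 0.017
s = 2.4 × 10^-6 M
Check: s = 2.4 x 10^-6 ≪ 0.017, so the approximation is valid.

s = 2.4 × 10^-6 M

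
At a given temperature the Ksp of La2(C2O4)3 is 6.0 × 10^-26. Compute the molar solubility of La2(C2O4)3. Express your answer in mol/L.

La2(C2O4)3(s) <=> 2 La^3+(aq) + 3 C2O4^2-(aq)
Ksp = [La^3+]^2[C2O4^2-]^3
Let s = molar solubility. Then [La^3+] = 2s and [C2O4^2-] = 3s.
So Ksp = (2s)^2 × (3s)^3 = 108s^5
s^5 = 6.0 × 10^-26 / 108, so s = 3.5 x 10^-6 M

s = 3.5 × 10^-6 M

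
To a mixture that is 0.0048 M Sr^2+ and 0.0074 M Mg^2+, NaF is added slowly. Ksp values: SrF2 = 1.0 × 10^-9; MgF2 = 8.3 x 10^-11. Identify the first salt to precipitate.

Each salt begins to precipitate when Q = Ksp, i.e. when [F^-] reaches its threshold.
For SrF2: 1.0 × 10^-9 = 0.0048 × [F^-]^2  ⇒  [F^-] = 4.6 x 10^-4 M.
For MgF2: 8.3 x 10^-11 = 0.0074 × [F^-]^2  ⇒  [F^-] = 1.1 × 10^-4 M.
The salt with the lower threshold [F^-] precipitates first: MgF2.

MgF2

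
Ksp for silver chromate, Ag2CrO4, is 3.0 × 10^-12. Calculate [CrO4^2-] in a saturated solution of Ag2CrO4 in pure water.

9.1 × 10^-5 M

Ag2CrO4(s) ⇌ 2 Ag^+(aq) + CrO4^2-(aq)
Ksp = [Ag^+]^2[CrO4^2-]
For each mole of Ag2CrO4 that dissolves: [Ag^+] = 2s, [CrO4^2-] = s.
So Ksp = (2s)^2 × s = 4s^3
Solving, s = (3.0 × 10^-12/4)^(1/3) = 9.09 × 10^-5 M
[CrO4^2-] = s = 9.1 × 10^-5 M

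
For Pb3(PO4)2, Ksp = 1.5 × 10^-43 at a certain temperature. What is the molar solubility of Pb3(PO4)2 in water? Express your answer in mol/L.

Pb3(PO4)2(s) <=> 3 Pb^2+ + 2 PO4^3-
Ksp = [Pb^2+]^3[PO4^3-]^2
If s mol/L of Pb3(PO4)2 dissolves, [Pb^2+] = 3s and [PO4^3-] = 2s.
Ksp = (3s)^3(2s)^2 = 108s^5
Solving, s = (1.5 × 10^-43/108)^(1/5) = 1.1 x 10^-9 M

s = 1.1 × 10^-9 M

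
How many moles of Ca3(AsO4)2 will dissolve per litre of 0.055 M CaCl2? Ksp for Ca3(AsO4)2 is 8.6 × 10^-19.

Ca3(AsO4)2(s) ⇌ 3 Ca^2+ + 2 AsO4^3-
Ksp = [Ca^2+]^3[AsO4^3-]^2
If s mol/L dissolves here, [Ca^2+] = 0.055 + 3s ≈ 0.055, [AsO4^3-] = 2s (common-ion effect: Ca^2+ is already 0.055 M).
Ksp ≈ (0.055)^3 × (2s)^2
s = 3.6 × 10^-8 M
Check: 3s = 1.1 × 10^-7 ≪ 0.055, so the approximation is valid.

3.6 x 10^-8 M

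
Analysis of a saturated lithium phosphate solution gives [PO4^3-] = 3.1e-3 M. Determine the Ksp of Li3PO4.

Li3PO4(s) <=> 3 Li^+(aq) + PO4^3-(aq)
Stoichiometry gives [Li^+] = (3/1)[PO4^3-] = 9.30 × 10^-3 M.
Ksp = [Li^+]^3[PO4^3-]
Ksp = (9.30 × 10^-3)^3 × 3.1 × 10^-3 = 2.5 x 10^-9

Ksp ≈ 2.5 × 10^-9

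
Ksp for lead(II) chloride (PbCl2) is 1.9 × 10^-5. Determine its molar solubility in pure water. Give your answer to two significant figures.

PbCl2(s) <=> Pb^2+ + 2 Cl^-
Ksp = [Pb^2+][Cl^-]^2
Let s = molar solubility. Then [Pb^2+] = s and [Cl^-] = 2s.
Substituting: Ksp = s(2s)^2 = 4s^3
s = (1.9 × 10^-5 / 4)^(1/3) = 1.7 × 10^-2 M

s = 1.7 × 10^-2 M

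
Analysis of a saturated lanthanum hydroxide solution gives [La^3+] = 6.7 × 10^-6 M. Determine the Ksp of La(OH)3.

Ksp = 5.4e-20

La(OH)3(s) ⇌ La^3+(aq) + 3 OH^-(aq)
Stoichiometry gives [OH^-] = (3/1)[La^3+] = 2.01 x 10^-5 M.
Ksp = [La^3+][OH^-]^3
Ksp = 6.7 x 10^-6 × (2.01 × 10^-5)^3 = 5.4 × 10^-20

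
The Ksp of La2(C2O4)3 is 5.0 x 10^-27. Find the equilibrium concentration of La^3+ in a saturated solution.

4.3 × 10^-6 M

La2(C2O4)3(s) <=> 2 La^3+ + 3 C2O4^2-
Ksp = [La^3+]^2[C2O4^2-]^3
With molar solubility s: [La^3+] = 2s, [C2O4^2-] = 3s.
Substituting: Ksp = (2s)^2(3s)^3 = 108s^5
s^5 = 5.0 x 10^-27 / 108, so s = 2.15 × 10^-6 M
[La^3+] = 2s = 4.3 × 10^-6 M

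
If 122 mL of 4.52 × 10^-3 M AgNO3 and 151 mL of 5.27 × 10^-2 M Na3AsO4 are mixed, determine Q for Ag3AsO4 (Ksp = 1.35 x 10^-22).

Total volume = 122 + 151 = 273 mL.
[Ag^+] = 4.52 × 10^-3 × (122/273) = 2.020 × 10^-3 M
[AsO4^3-] = 5.27 × 10^-2 × (151/273) = 2.915 x 10^-2 M
Ag3AsO4(s) ⇌ 3 Ag^+ + AsO4^3-, so Q = [Ag^+]^3[AsO4^3-]
Q = (2.020 × 10^-3)^3(2.915 × 10^-2) = 2.40 × 10^-10
Q > Ksp, so Ag3AsO4 will precipitate.

Q ≈ 2.40 × 10^-10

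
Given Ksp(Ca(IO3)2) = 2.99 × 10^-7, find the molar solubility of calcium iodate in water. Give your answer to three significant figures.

s = 4.21e-3 M

Ca(IO3)2(s) ⇌ Ca^2+ + 2 IO3^-
Ksp = [Ca^2+][IO3^-]^2
With molar solubility s: [Ca^2+] = s, [IO3^-] = 2s.
So Ksp = s × (2s)^2 = 4s^3
Solving, s = (2.99 × 10^-7/4)^(1/3) = 4.21 × 10^-3 M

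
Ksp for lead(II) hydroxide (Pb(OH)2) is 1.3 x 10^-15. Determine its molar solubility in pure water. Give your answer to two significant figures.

Pb(OH)2(s) <=> Pb^2+ + 2 OH^-
Ksp = [Pb^2+][OH^-]^2
With molar solubility s: [Pb^2+] = s, [OH^-] = 2s.
Ksp = s(2s)^2 = 4s^3
s^3 = 1.3 x 10^-15 / 4, so s = 6.9 x 10^-6 M

s = 6.9e-6 M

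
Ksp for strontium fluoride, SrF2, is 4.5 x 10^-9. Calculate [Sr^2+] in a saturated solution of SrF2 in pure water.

[Sr^2+] ≈ 1.0 × 10^-3 M

SrF2(s) <=> Sr^2+(aq) + 2 F^-(aq)
Ksp = [Sr^2+][F^-]^2
For each mole of SrF2 that dissolves: [Sr^2+] = s, [F^-] = 2s.
Substituting: Ksp = s(2s)^2 = 4s^3
s^3 = 4.5 x 10^-9 / 4, so s = 1.04 × 10^-3 M
[Sr^2+] = s = 1.0 x 10^-3 M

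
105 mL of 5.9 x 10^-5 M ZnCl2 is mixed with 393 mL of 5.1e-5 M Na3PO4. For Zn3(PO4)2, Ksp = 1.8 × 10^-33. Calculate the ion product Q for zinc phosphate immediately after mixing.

Total volume = 105 + 393 = 498 mL.
[Zn^2+] = 5.9 x 10^-5 × (105/498) = 1.24 × 10^-5 M
[PO4^3-] = 5.1 × 10^-5 × (393/498) = 4.02 × 10^-5 M
Zn3(PO4)2(s) ⇌ 3 Zn^2+ + 2 PO4^3-, so Q = [Zn^2+]^3[PO4^3-]^2
Q = (1.24 x 10^-5)^3(4.02 x 10^-5)^2 = 3.1 × 10^-24
Q > Ksp, so Zn3(PO4)2 will precipitate.

3.1e-24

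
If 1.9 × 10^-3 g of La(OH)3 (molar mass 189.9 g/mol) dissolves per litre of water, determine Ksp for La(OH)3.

Ksp = 2.7e-19

Molar solubility s = (1.9 x 10^-3 g/L) / (189.9 g/mol) = 1.00 × 10^-5 M.
La(OH)3(s) ⇌ La^3+ + 3 OH^-
With molar solubility s: [La^3+] = s, [OH^-] = 3s.
Ksp = [La^3+][OH^-]^3
Ksp = s(3s)^3 = 27s^4
Ksp = 27 × (1.00 x 10^-5)^4 = 2.7 x 10^-19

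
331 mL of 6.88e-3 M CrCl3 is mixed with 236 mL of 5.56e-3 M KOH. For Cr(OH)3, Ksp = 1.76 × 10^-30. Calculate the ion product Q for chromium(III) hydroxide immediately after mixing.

Total volume = 331 + 236 = 567 mL.
[Cr^3+] = 6.88 × 10^-3 × (331/567) = 4.016 × 10^-3 M
[OH^-] = 5.56 x 10^-3 × (236/567) = 2.314 × 10^-3 M
Cr(OH)3(s) <=> Cr^3+(aq) + 3 OH^-(aq), so Q = [Cr^3+][OH^-]^3
Q = (4.016 x 10^-3)(2.314 x 10^-3)^3 = 4.98 x 10^-11
Q > Ksp, so Cr(OH)3 will precipitate.

Q = 4.98 × 10^-11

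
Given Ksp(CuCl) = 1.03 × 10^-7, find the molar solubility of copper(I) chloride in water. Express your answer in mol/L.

CuCl(s) ⇌ Cu^+ + Cl^-
Ksp = [Cu^+][Cl^-]
If s mol/L of CuCl dissolves, [Cu^+] = s and [Cl^-] = s.
Ksp = (s)(s) = s^2
s = √(1.03 × 10^-7) = 3.21 × 10^-4 M

s = 3.21 x 10^-4 M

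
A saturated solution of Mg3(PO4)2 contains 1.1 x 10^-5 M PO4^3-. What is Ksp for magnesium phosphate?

Mg3(PO4)2(s) ⇌ 3 Mg^2+(aq) + 2 PO4^3-(aq)
Stoichiometry gives [Mg^2+] = (3/2)[PO4^3-] = 1.65 × 10^-5 M.
Ksp = [Mg^2+]^3[PO4^3-]^2
Ksp = (1.65 × 10^-5)^3 × (1.1 x 10^-5)^2 = 5.4 x 10^-25

5.4e-25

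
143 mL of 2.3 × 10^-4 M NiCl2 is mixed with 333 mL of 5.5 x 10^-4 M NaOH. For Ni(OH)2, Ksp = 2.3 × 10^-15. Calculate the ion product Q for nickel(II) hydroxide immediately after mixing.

Q ≈ 1.0 × 10^-11

Total volume = 143 + 333 = 476 mL.
[Ni^2+] = 2.3 x 10^-4 × (143/476) = 6.91 x 10^-5 M
[OH^-] = 5.5 × 10^-4 × (333/476) = 3.85 × 10^-4 M
Ni(OH)2(s) <=> Ni^2+ + 2 OH^-, so Q = [Ni^2+][OH^-]^2
Q = (6.91 × 10^-5)(3.85 × 10^-4)^2 = 1.0 × 10^-11
Q > Ksp, so Ni(OH)2 will precipitate.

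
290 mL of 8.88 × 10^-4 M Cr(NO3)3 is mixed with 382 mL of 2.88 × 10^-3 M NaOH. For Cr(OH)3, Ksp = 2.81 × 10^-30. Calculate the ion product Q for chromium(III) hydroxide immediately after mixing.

Q = 1.68 × 10^-12

Total volume = 290 + 382 = 672 mL.
[Cr^3+] = 8.88 × 10^-4 × (290/672) = 3.832 x 10^-4 M
[OH^-] = 2.88 × 10^-3 × (382/672) = 1.637 × 10^-3 M
Cr(OH)3(s) ⇌ Cr^3+ + 3 OH^-, so Q = [Cr^3+][OH^-]^3
Q = (3.832 x 10^-4)(1.637 × 10^-3)^3 = 1.68 × 10^-12
Q > Ksp, so Cr(OH)3 will precipitate.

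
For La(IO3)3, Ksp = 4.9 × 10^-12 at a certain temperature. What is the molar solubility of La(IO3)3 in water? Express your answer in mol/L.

6.5e-4 M

La(IO3)3(s) ⇌ La^3+(aq) + 3 IO3^-(aq)
Ksp = [La^3+][IO3^-]^3
If s mol/L of La(IO3)3 dissolves, [La^3+] = s and [IO3^-] = 3s.
Substituting: Ksp = s(3s)^3 = 27s^4
Solving, s = (4.9 × 10^-12/27)^(1/4) = 6.5 x 10^-4 M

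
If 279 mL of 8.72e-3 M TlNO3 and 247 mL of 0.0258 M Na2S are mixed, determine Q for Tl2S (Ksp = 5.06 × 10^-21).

Q ≈ 2.59 × 10^-7

Total volume = 279 + 247 = 526 mL.
[Tl^+] = 8.72 x 10^-3 × (279/526) = 4.625 x 10^-3 M
[S^2-] = 2.58 × 10^-2 × (247/526) = 1.212 x 10^-2 M
Tl2S(s) ⇌ 2 Tl^+(aq) + S^2-(aq), so Q = [Tl^+]^2[S^2-]
Q = (4.625 × 10^-3)^2(1.212 × 10^-2) = 2.59 × 10^-7
Q > Ksp, so Tl2S will precipitate.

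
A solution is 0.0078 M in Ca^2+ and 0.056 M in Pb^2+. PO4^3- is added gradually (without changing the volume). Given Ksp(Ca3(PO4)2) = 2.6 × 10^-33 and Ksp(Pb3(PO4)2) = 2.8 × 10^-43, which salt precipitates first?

Pb3(PO4)2

Precipitation of each salt starts when its ion product equals its Ksp.
For Ca3(PO4)2: 2.6 × 10^-33 = (0.0078)^3 × [PO4^3-]^2  ⇒  [PO4^3-] = 7.4 × 10^-14 M.
For Pb3(PO4)2: 2.8 × 10^-43 = (0.056)^3 × [PO4^3-]^2  ⇒  [PO4^3-] = 4.0 x 10^-20 M.
The salt with the lower threshold [PO4^3-] precipitates first: Pb3(PO4)2.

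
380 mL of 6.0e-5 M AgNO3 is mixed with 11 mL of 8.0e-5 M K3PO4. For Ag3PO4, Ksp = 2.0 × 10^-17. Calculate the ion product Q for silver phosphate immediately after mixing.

Q ≈ 4.5 × 10^-19

Total volume = 380 + 11 = 391 mL.
[Ag^+] = 6.0 × 10^-5 × (380/391) = 5.83 x 10^-5 M
[PO4^3-] = 8.0 x 10^-5 × (11/391) = 2.25 × 10^-6 M
Ag3PO4(s) ⇌ 3 Ag^+ + PO4^3-, so Q = [Ag^+]^3[PO4^3-]
Q = (5.83 × 10^-5)^3(2.25 x 10^-6) = 4.5 × 10^-19
Q < Ksp, so no precipitate of Ag3PO4 forms.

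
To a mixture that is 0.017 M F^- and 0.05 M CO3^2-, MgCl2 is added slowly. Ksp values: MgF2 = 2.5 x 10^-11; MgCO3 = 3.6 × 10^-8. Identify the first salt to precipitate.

MgF2

Each salt begins to precipitate when Q = Ksp, i.e. when [Mg^2+] reaches its threshold.
For MgF2: 2.5 x 10^-11 = (0.017)^2 × [Mg^2+]  ⇒  [Mg^2+] = 8.7 x 10^-8 M.
For MgCO3: 3.6 × 10^-8 = 0.05 × [Mg^2+]  ⇒  [Mg^2+] = 7.2 x 10^-7 M.
The salt with the lower threshold [Mg^2+] precipitates first: MgF2.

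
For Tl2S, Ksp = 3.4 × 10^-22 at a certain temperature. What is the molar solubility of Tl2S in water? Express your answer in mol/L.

Tl2S(s) ⇌ 2 Tl^+ + S^2-
Ksp = [Tl^+]^2[S^2-]
If s mol/L of Tl2S dissolves, [Tl^+] = 2s and [S^2-] = s.
Substituting: Ksp = (2s)^2s = 4s^3
Solving, s = (3.4 × 10^-22/4)^(1/3) = 4.4 × 10^-8 M

s = 4.4e-8 M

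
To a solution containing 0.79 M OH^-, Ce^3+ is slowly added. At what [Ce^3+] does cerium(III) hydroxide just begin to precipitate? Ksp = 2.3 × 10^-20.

[Ce^3+] ≈ 4.7 × 10^-20 M

Ce(OH)3(s) <=> Ce^3+(aq) + 3 OH^-(aq)
Ksp = [Ce^3+][OH^-]^3
Precipitation begins when Q = Ksp. With [OH^-] = 0.79 M:
2.3 × 10^-20 = (0.79)^3 × [Ce^3+]
[Ce^3+] = (2.3 × 10^-20 / 4.93 × 10^-1) = 4.7 × 10^-20 M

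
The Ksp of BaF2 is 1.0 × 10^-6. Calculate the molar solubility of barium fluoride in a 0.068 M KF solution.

s ≈ 2.2 × 10^-4 M

BaF2(s) <=> Ba^2+(aq) + 2 F^-(aq)
Ksp = [Ba^2+][F^-]^2
Let s = moles of BaF2 that dissolve per litre. [Ba^2+] = s, [F^-] = 0.068 + 2s ≈ 0.068 (Ksp is small, so little additional dissolves).
Ksp ≈ s × (0.068)^2
s = 2.2 x 10^-4 M
Check: 2s = 4.3 x 10^-4 ≪ 0.068, so the approximation is valid.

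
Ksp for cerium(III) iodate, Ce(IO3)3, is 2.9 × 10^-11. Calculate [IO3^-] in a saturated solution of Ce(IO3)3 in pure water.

Ce(IO3)3(s) ⇌ Ce^3+(aq) + 3 IO3^-(aq)
Ksp = [Ce^3+][IO3^-]^3
With molar solubility s: [Ce^3+] = s, [IO3^-] = 3s.
Substituting: Ksp = s(3s)^3 = 27s^4
s^4 = 2.9 × 10^-11 / 27, so s = 1.02 × 10^-3 M
[IO3^-] = 3s = 3.1 × 10^-3 M

3.1e-3 M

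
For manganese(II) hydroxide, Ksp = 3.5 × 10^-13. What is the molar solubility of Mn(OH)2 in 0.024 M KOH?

Mn(OH)2(s) ⇌ Mn^2+(aq) + 2 OH^-(aq)
Ksp = [Mn^2+][OH^-]^2
If s mol/L dissolves here, [Mn^2+] = s, [OH^-] = 0.024 + 2s ≈ 0.024 (common-ion effect: OH^- is already 0.024 M).
Ksp ≈ s × (0.024)^2
s = 6.1 × 10^-10 M
Check: 2s = 1.2 × 10^-9 ≪ 0.024, so the approximation is valid.

s = 6.1e-10 M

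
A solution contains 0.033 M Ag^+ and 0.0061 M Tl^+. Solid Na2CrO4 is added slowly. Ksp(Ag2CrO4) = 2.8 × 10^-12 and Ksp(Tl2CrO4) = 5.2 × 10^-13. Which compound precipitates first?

Each salt begins to precipitate when Q = Ksp, i.e. when [CrO4^2-] reaches its threshold.
For Ag2CrO4: 2.8 × 10^-12 = (0.033)^2 × [CrO4^2-]  ⇒  [CrO4^2-] = 2.6 × 10^-9 M.
For Tl2CrO4: 5.2 × 10^-13 = (0.0061)^2 × [CrO4^2-]  ⇒  [CrO4^2-] = 1.4 × 10^-8 M.
The salt with the lower threshold [CrO4^2-] precipitates first: Ag2CrO4.

Ag2CrO4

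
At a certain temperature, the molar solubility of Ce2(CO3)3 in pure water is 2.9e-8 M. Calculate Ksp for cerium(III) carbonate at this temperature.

Ce2(CO3)3(s) <=> 2 Ce^3+ + 3 CO3^2-
If s mol/L of Ce2(CO3)3 dissolves, [Ce^3+] = 2s and [CO3^2-] = 3s.
Ksp = [Ce^3+]^2[CO3^2-]^3
So Ksp = (2s)^2 × (3s)^3 = 108s^5
Ksp = 108 × (2.9 x 10^-8)^5 = 2.2 × 10^-36

Ksp = 2.2 x 10^-36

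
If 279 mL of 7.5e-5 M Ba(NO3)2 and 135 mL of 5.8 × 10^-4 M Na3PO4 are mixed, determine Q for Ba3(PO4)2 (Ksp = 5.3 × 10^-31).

Total volume = 279 + 135 = 414 mL.
[Ba^2+] = 7.5 × 10^-5 × (279/414) = 5.05 × 10^-5 M
[PO4^3-] = 5.8 × 10^-4 × (135/414) = 1.89 × 10^-4 M
Ba3(PO4)2(s) ⇌ 3 Ba^2+(aq) + 2 PO4^3-(aq), so Q = [Ba^2+]^3[PO4^3-]^2
Q = (5.05 x 10^-5)^3(1.89 × 10^-4)^2 = 4.6 × 10^-21
Q > Ksp, so Ba3(PO4)2 will precipitate.

4.6 × 10^-21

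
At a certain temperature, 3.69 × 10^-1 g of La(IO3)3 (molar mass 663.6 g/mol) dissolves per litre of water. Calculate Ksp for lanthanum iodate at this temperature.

Ksp = 2.58 × 10^-12

Molar solubility s = (3.69 × 10^-1 g/L) / (663.6 g/mol) = 5.561 × 10^-4 M.
La(IO3)3(s) ⇌ La^3+(aq) + 3 IO3^-(aq)
Let s = molar solubility. Then [La^3+] = s and [IO3^-] = 3s.
Ksp = [La^3+][IO3^-]^3
So Ksp = s × (3s)^3 = 27s^4
Ksp = 27 × (5.561 × 10^-4)^4 = 2.58 × 10^-12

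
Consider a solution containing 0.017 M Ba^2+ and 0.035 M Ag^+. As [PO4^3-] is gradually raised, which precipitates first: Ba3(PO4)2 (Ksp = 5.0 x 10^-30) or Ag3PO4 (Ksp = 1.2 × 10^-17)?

Each salt begins to precipitate when Q = Ksp, i.e. when [PO4^3-] reaches its threshold.
For Ba3(PO4)2: 5.0 x 10^-30 = (0.017)^3 × [PO4^3-]^2  ⇒  [PO4^3-] = 1.0 × 10^-12 M.
For Ag3PO4: 1.2 × 10^-17 = (0.035)^3 × [PO4^3-]  ⇒  [PO4^3-] = 2.8 x 10^-13 M.
The salt with the lower threshold [PO4^3-] precipitates first: Ag3PO4.

Ag3PO4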